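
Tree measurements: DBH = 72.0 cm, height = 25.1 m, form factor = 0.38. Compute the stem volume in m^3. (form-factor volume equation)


Formula: V = pi * (DBH/200)^2 * H * ff
Radius = DBH/200 = 72.0/200 = 0.36 m
Radius^2 = 0.36^2 = 0.1296 m^2
V = pi * 0.1296 * 25.1 * 0.38
V = 3.883 m^3

3.883


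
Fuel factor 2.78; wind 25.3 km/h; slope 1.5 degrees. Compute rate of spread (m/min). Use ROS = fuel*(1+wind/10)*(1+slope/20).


Formula: ROS = fuel * (1 + wind/10) * (1 + slope/20)
Wind factor = 1 + 25.3/10 = 3.53
Slope factor = 1 + 1.5/20 = 1.075
ROS = 2.78 * 3.53 * 1.075 = 10.55 m/min

10.55


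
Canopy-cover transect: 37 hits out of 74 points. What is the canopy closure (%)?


Formula: Canopy closure = covered points / total points * 100
Closure = 37 / 74 * 100
Closure = 0.5 * 100 = 50.0%

50.0


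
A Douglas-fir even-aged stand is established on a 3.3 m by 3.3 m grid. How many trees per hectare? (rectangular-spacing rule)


Formula: TPH = 10000 m^2/ha / (spacing_x * spacing_y)
Area per tree = 3.3 m * 3.3 m = 10.89 m^2
TPH = 10000 / 10.89 = 918 trees/ha

918


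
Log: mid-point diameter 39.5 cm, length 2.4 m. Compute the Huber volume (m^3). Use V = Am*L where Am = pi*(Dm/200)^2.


Huber: V = Am * L,  Am = pi*(Dm/200)^2
Am = pi*(39.5/200)^2 = 0.122542 m^2
V = 0.122542*2.4 = 0.2941 m^3

0.2941


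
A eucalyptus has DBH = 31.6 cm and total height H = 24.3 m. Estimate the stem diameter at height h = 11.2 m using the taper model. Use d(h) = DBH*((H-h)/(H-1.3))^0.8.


Taper: d(h) = DBH * ((H - h) / (H - 1.3))^0.8
Numerator = H - h = 24.3 - 11.2 = 13.1 m
Denominator = H - 1.3 = 24.3 - 1.3 = 23.0 m
Ratio = 13.1 / 23.0 = 0.56957
d = 31.6 * 0.56957^0.8 = 20.1 cm

20.1


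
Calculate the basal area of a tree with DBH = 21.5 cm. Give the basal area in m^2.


Formula: BA = pi * (DBH/2)^2 / 10000  (cm^2 to m^2)
Radius = DBH/2 = 21.5/2 = 10.75 cm
BA = pi * 10.75^2 / 10000
   = 363.0503 cm^2 / 10000
   = 0.0363 m^2

0.0363


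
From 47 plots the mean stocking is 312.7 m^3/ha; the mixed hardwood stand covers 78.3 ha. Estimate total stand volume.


Formula: Total Volume = Mean Volume per ha * Total Area
Total Volume = 312.7 m^3/ha * 78.3 ha
Total Volume = 24484 m^3

24484


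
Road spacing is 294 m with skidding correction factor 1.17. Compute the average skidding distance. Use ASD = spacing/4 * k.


Formula: ASD = (spacing / 4) * correction
Uncorrected distance = spacing / 4 = 294 / 4 = 73.5 m
ASD = 73.5 * 1.17 = 86 m

86


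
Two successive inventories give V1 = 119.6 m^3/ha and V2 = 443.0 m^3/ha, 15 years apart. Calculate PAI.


Formula: PAI = (V_T2 - V_T1) / (T2 - T1)
Volume increment = 443.0 - 119.6 = 323.4 m^3/ha
PAI = 323.4 / 15 = 21.56 m^3/ha/year

21.56


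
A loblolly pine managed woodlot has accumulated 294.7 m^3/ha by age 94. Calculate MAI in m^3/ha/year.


Formula: MAI = Total Volume / Stand Age
MAI = 294.7 m^3/ha / 94 years
MAI = 3.14 m^3/ha/year

3.14


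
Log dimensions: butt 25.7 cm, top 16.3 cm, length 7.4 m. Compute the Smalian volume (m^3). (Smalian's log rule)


Smalian: V = (A1 + A2)/2 * L,  A = pi*(D/200)^2
A1 = pi*(25.7/200)^2 = 0.051875 m^2
A2 = pi*(16.3/200)^2 = 0.020867 m^2
V = (0.051875+0.020867)/2*7.4 = 0.2691 m^3

0.2691


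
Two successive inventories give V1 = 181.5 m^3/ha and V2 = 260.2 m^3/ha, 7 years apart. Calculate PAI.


Formula: PAI = (V_T2 - V_T1) / (T2 - T1)
Volume increment = 260.2 - 181.5 = 78.7 m^3/ha
PAI = 78.7 / 7 = 11.24 m^3/ha/year

11.24


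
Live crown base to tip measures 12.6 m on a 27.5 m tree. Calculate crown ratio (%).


Formula: Crown Ratio = (Crown Length / Total Height) * 100
CR = (12.6 m / 27.5 m) * 100
CR = 0.4582 * 100 = 45.8%

45.8


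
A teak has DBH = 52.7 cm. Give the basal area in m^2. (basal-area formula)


Formula: BA = pi * (DBH/2)^2 / 10000  (cm^2 to m^2)
Radius = DBH/2 = 52.7/2 = 26.35 cm
BA = pi * 26.35^2 / 10000
   = 2181.2785 cm^2 / 10000
   = 0.2181 m^2

0.2181


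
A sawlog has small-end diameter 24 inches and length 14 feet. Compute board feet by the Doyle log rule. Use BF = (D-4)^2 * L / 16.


Doyle: BF = (D - 4)^2 * L / 16
Adjusted diameter = 24 - 4 = 20 in
(D-4)^2 = 20^2 = 400
BF = 400 * 14 / 16 = 350 BF

350


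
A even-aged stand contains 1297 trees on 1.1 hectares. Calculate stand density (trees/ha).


Formula: Stand Density = N_trees / Area_ha
Density = 1297 trees / 1.1 ha
Density = 1179 trees/ha

1179


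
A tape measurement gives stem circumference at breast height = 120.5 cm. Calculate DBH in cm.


Formula: DBH = C / pi
DBH = 120.5 / pi
pi = 3.14159...
DBH = 38.4 cm

38.4


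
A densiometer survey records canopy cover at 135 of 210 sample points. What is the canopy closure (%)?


Formula: Canopy closure = covered points / total points * 100
Closure = 135 / 210 * 100
Closure = 0.6429 * 100 = 64.3%

64.3


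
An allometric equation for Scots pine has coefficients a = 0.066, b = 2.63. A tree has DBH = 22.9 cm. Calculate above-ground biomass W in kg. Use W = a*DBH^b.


Formula: W = a * DBH^b  (allometric power law)
DBH^b = 22.9^2.63 = 3770.2254
W = 0.066 * 3770.2254 = 248.8 kg

248.8


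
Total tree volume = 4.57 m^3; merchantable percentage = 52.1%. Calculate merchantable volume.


Formula: MV = V_total * (merchantable_pct / 100)
Merchantable fraction = 52.1% / 100 = 0.521
MV = 4.57 m^3 * 0.521 = 2.381 m^3

2.381


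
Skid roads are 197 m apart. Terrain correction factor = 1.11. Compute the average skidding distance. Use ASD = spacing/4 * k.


Formula: ASD = (spacing / 4) * correction
Uncorrected distance = spacing / 4 = 197 / 4 = 49.25 m
ASD = 49.25 * 1.11 = 55 m

55


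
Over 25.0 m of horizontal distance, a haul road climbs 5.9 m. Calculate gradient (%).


Formula: Gradient = rise / run * 100
Gradient = 5.9 / 25.0 * 100 = 23.6%

23.6


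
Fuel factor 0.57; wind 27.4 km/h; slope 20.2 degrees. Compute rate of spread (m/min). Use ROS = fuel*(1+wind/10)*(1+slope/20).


Formula: ROS = fuel * (1 + wind/10) * (1 + slope/20)
Wind factor = 1 + 27.4/10 = 3.74
Slope factor = 1 + 20.2/20 = 2.01
ROS = 0.57 * 3.74 * 2.01 = 4.28 m/min

4.28


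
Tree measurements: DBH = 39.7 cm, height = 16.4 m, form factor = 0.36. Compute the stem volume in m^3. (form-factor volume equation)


Formula: V = pi * (DBH/200)^2 * H * ff
Radius = DBH/200 = 39.7/200 = 0.1985 m
Radius^2 = 0.1985^2 = 0.03940225 m^2
V = pi * 0.03940225 * 16.4 * 0.36
V = 0.731 m^3

0.731


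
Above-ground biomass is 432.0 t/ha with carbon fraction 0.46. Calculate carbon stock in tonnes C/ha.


Formula: Carbon Stock = Biomass * Carbon Fraction
C = 432.0 t/ha * 0.46
C = 198.7 t C/ha

198.7


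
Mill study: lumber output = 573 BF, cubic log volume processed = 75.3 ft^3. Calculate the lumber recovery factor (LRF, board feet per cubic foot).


Formula: LRF = Lumber Output (BF) / Log Input (ft^3)
LRF = 573 BF / 75.3 ft^3
LRF = 7.61 BF/ft^3

7.61


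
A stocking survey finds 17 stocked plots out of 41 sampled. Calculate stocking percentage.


Formula: Stocking % = stocked plots / total plots * 100
Stocking = 17 / 41 * 100
Stocking = 0.4146 * 100 = 41.5%

41.5


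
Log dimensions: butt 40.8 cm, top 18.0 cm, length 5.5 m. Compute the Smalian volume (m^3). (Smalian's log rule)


Smalian: V = (A1 + A2)/2 * L,  A = pi*(D/200)^2
A1 = pi*(40.8/200)^2 = 0.130741 m^2
A2 = pi*(18.0/200)^2 = 0.025447 m^2
V = (0.130741+0.025447)/2*5.5 = 0.4295 m^3

0.4295


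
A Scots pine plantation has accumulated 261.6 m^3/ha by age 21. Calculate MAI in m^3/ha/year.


Formula: MAI = Total Volume / Stand Age
MAI = 261.6 m^3/ha / 21 years
MAI = 12.46 m^3/ha/year

12.46


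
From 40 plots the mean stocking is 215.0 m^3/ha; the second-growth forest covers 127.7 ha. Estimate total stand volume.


Formula: Total Volume = Mean Volume per ha * Total Area
Total Volume = 215.0 m^3/ha * 127.7 ha
Total Volume = 27456 m^3

27456


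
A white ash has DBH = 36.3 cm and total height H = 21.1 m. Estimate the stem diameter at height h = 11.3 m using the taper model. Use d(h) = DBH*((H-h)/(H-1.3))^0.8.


Taper: d(h) = DBH * ((H - h) / (H - 1.3))^0.8
Numerator = H - h = 21.1 - 11.3 = 9.8 m
Denominator = H - 1.3 = 21.1 - 1.3 = 19.8 m
Ratio = 9.8 / 19.8 = 0.49495
d = 36.3 * 0.49495^0.8 = 20.7 cm

20.7


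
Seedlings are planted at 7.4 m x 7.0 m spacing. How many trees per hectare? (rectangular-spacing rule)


Formula: TPH = 10000 m^2/ha / (spacing_x * spacing_y)
Area per tree = 7.4 m * 7.0 m = 51.8 m^2
TPH = 10000 / 51.8 = 193 trees/ha

193


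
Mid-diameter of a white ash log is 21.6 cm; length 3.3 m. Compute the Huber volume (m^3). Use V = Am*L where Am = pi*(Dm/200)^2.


Huber: V = Am * L,  Am = pi*(Dm/200)^2
Am = pi*(21.6/200)^2 = 0.036644 m^2
V = 0.036644*3.3 = 0.1209 m^3

0.1209


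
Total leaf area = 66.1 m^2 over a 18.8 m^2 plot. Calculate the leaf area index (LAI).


Formula: LAI = total leaf area / ground area  (dimensionless)
LAI = 66.1 m^2 / 18.8 m^2
LAI = 3.52

3.52


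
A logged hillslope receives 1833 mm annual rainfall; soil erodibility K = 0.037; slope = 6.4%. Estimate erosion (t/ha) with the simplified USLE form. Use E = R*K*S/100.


Formula: E = R * K * S / 100  (simplified USLE)
R * K = 1833 * 0.037 = 67.821
E = 67.821 * 6.4 / 100 = 4.34 t/ha

4.34


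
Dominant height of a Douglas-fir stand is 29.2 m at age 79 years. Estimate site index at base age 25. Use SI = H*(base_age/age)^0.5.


Formula: SI = H_dom * (base_age / age)^0.5
Age ratio = 25 / 79 = 0.31646
sqrt(age_ratio) = 0.56254
SI = 29.2 * 0.56254 = 16.4 m

16.4


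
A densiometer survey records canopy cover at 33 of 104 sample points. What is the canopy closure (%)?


Formula: Canopy closure = covered points / total points * 100
Closure = 33 / 104 * 100
Closure = 0.3173 * 100 = 31.7%

31.7


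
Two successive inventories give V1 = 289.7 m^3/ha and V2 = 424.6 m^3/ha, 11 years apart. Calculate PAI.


Formula: PAI = (V_T2 - V_T1) / (T2 - T1)
Volume increment = 424.6 - 289.7 = 134.9 m^3/ha
PAI = 134.9 / 11 = 12.26 m^3/ha/year

12.26


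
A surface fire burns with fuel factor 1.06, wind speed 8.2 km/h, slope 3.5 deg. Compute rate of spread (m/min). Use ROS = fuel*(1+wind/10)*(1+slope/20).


Formula: ROS = fuel * (1 + wind/10) * (1 + slope/20)
Wind factor = 1 + 8.2/10 = 1.82
Slope factor = 1 + 3.5/20 = 1.175
ROS = 1.06 * 1.82 * 1.175 = 2.27 m/min

2.27


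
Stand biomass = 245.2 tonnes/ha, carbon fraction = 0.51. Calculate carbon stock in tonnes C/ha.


Formula: Carbon Stock = Biomass * Carbon Fraction
C = 245.2 t/ha * 0.51
C = 125.1 t C/ha

125.1


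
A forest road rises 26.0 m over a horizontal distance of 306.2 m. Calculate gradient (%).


Formula: Gradient = rise / run * 100
Gradient = 26.0 / 306.2 * 100 = 8.5%

8.5


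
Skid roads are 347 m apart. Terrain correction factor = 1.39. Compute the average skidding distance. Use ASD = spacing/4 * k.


Formula: ASD = (spacing / 4) * correction
Uncorrected distance = spacing / 4 = 347 / 4 = 86.75 m
ASD = 86.75 * 1.39 = 121 m

121


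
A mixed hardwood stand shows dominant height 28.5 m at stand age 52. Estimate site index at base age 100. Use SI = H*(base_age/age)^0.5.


Formula: SI = H_dom * (base_age / age)^0.5
Age ratio = 100 / 52 = 1.92308
sqrt(age_ratio) = 1.38675
SI = 28.5 * 1.38675 = 39.5 m

39.5


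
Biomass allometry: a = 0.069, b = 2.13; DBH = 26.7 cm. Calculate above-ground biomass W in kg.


Formula: W = a * DBH^b  (allometric power law)
DBH^b = 26.7^2.13 = 1092.6196
W = 0.069 * 1092.6196 = 75.4 kg

75.4


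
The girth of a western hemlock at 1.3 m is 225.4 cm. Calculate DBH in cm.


Formula: DBH = C / pi
DBH = 225.4 / pi
pi = 3.14159...
DBH = 71.7 cm

71.7


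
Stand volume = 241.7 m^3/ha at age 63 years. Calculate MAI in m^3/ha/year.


Formula: MAI = Total Volume / Stand Age
MAI = 241.7 m^3/ha / 63 years
MAI = 3.84 m^3/ha/year

3.84


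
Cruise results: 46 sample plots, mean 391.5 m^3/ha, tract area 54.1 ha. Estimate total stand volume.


Formula: Total Volume = Mean Volume per ha * Total Area
Total Volume = 391.5 m^3/ha * 54.1 ha
Total Volume = 21180 m^3

21180


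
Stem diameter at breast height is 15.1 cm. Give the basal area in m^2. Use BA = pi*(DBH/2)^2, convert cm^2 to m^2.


Formula: BA = pi * (DBH/2)^2 / 10000  (cm^2 to m^2)
Radius = DBH/2 = 15.1/2 = 7.55 cm
BA = pi * 7.55^2 / 10000
   = 179.0786 cm^2 / 10000
   = 0.0179 m^2

0.0179


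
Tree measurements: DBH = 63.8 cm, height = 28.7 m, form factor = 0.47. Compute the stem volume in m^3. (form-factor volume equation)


Formula: V = pi * (DBH/200)^2 * H * ff
Radius = DBH/200 = 63.8/200 = 0.319 m
Radius^2 = 0.319^2 = 0.101761 m^2
V = pi * 0.101761 * 28.7 * 0.47
V = 4.312 m^3

4.312


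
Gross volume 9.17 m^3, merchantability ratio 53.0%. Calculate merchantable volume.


Formula: MV = V_total * (merchantable_pct / 100)
Merchantable fraction = 53.0% / 100 = 0.53
MV = 9.17 m^3 * 0.53 = 4.86 m^3

4.86


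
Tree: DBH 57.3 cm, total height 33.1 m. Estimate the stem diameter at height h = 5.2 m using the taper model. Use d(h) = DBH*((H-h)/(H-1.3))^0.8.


Taper: d(h) = DBH * ((H - h) / (H - 1.3))^0.8
Numerator = H - h = 33.1 - 5.2 = 27.9 m
Denominator = H - 1.3 = 33.1 - 1.3 = 31.8 m
Ratio = 27.9 / 31.8 = 0.87736
d = 57.3 * 0.87736^0.8 = 51.6 cm

51.6


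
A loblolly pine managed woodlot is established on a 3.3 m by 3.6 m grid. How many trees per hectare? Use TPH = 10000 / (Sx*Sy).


Formula: TPH = 10000 m^2/ha / (spacing_x * spacing_y)
Area per tree = 3.3 m * 3.6 m = 11.88 m^2
TPH = 10000 / 11.88 = 842 trees/ha

842


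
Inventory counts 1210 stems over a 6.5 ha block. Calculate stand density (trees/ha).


Formula: Stand Density = N_trees / Area_ha
Density = 1210 trees / 6.5 ha
Density = 186 trees/ha

186


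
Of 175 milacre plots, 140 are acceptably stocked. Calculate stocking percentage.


Formula: Stocking % = stocked plots / total plots * 100
Stocking = 140 / 175 * 100
Stocking = 0.8 * 100 = 80.0%

80.0


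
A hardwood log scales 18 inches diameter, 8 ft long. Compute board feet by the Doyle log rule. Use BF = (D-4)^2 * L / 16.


Doyle: BF = (D - 4)^2 * L / 16
Adjusted diameter = 18 - 4 = 14 in
(D-4)^2 = 14^2 = 196
BF = 196 * 8 / 16 = 98 BF

98


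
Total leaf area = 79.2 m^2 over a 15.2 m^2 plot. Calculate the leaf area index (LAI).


Formula: LAI = total leaf area / ground area  (dimensionless)
LAI = 79.2 m^2 / 15.2 m^2
LAI = 5.21

5.21


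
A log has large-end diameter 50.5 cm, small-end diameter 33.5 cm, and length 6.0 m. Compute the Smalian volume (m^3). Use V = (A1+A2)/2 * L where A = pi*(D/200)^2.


Smalian: V = (A1 + A2)/2 * L,  A = pi*(D/200)^2
A1 = pi*(50.5/200)^2 = 0.200296 m^2
A2 = pi*(33.5/200)^2 = 0.088141 m^2
V = (0.200296+0.088141)/2*6.0 = 0.8653 m^3

0.8653


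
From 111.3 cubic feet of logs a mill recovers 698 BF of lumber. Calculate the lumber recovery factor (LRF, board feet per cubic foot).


Formula: LRF = Lumber Output (BF) / Log Input (ft^3)
LRF = 698 BF / 111.3 ft^3
LRF = 6.27 BF/ft^3

6.27


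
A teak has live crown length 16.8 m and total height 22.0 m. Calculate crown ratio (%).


Formula: Crown Ratio = (Crown Length / Total Height) * 100
CR = (16.8 m / 22.0 m) * 100
CR = 0.7636 * 100 = 76.4%

76.4


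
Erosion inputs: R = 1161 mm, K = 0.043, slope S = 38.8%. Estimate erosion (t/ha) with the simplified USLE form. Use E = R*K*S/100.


Formula: E = R * K * S / 100  (simplified USLE)
R * K = 1161 * 0.043 = 49.923
E = 49.923 * 38.8 / 100 = 19.37 t/ha

19.37


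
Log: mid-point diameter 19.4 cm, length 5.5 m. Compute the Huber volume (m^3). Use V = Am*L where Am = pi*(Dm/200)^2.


Huber: V = Am * L,  Am = pi*(Dm/200)^2
Am = pi*(19.4/200)^2 = 0.029559 m^2
V = 0.029559*5.5 = 0.1626 m^3

0.1626


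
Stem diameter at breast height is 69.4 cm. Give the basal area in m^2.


Formula: BA = pi * (DBH/2)^2 / 10000  (cm^2 to m^2)
Radius = DBH/2 = 69.4/2 = 34.7 cm
BA = pi * 34.7^2 / 10000
   = 3782.7603 cm^2 / 10000
   = 0.3783 m^2

0.3783


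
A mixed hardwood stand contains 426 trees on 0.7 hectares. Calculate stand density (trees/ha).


Formula: Stand Density = N_trees / Area_ha
Density = 426 trees / 0.7 ha
Density = 609 trees/ha

609


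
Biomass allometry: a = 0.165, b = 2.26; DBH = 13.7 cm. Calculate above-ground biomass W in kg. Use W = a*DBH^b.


Formula: W = a * DBH^b  (allometric power law)
DBH^b = 13.7^2.26 = 370.6709
W = 0.165 * 370.6709 = 61.2 kg

61.2


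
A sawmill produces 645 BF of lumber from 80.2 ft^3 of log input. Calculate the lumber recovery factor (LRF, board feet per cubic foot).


Formula: LRF = Lumber Output (BF) / Log Input (ft^3)
LRF = 645 BF / 80.2 ft^3
LRF = 8.04 BF/ft^3

8.04


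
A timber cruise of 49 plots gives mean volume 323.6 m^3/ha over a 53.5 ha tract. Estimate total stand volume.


Formula: Total Volume = Mean Volume per ha * Total Area
Total Volume = 323.6 m^3/ha * 53.5 ha
Total Volume = 17313 m^3

17313


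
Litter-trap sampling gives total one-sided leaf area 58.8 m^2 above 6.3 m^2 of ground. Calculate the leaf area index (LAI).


Formula: LAI = total leaf area / ground area  (dimensionless)
LAI = 58.8 m^2 / 6.3 m^2
LAI = 9.33

9.33


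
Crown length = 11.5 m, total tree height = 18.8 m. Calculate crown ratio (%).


Formula: Crown Ratio = (Crown Length / Total Height) * 100
CR = (11.5 m / 18.8 m) * 100
CR = 0.6117 * 100 = 61.2%

61.2


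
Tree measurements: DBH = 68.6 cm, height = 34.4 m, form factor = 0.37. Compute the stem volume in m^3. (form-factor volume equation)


Formula: V = pi * (DBH/200)^2 * H * ff
Radius = DBH/200 = 68.6/200 = 0.343 m
Radius^2 = 0.343^2 = 0.117649 m^2
V = pi * 0.117649 * 34.4 * 0.37
V = 4.704 m^3

4.704


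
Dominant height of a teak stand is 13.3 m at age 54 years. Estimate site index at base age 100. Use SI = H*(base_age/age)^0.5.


Formula: SI = H_dom * (base_age / age)^0.5
Age ratio = 100 / 54 = 1.85185
sqrt(age_ratio) = 1.36083
SI = 13.3 * 1.36083 = 18.1 m

18.1


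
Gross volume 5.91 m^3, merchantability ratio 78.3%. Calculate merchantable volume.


Formula: MV = V_total * (merchantable_pct / 100)
Merchantable fraction = 78.3% / 100 = 0.783
MV = 5.91 m^3 * 0.783 = 4.628 m^3

4.628


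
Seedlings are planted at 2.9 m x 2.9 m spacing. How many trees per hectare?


Formula: TPH = 10000 m^2/ha / (spacing_x * spacing_y)
Area per tree = 2.9 m * 2.9 m = 8.41 m^2
TPH = 10000 / 8.41 = 1189 trees/ha

1189


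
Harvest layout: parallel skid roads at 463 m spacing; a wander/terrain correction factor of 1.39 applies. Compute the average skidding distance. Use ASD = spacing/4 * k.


Formula: ASD = (spacing / 4) * correction
Uncorrected distance = spacing / 4 = 463 / 4 = 115.75 m
ASD = 115.75 * 1.39 = 161 m

161


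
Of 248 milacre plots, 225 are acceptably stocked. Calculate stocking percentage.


Formula: Stocking % = stocked plots / total plots * 100
Stocking = 225 / 248 * 100
Stocking = 0.9073 * 100 = 90.7%

90.7


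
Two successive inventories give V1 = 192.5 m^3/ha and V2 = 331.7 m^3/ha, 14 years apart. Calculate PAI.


Formula: PAI = (V_T2 - V_T1) / (T2 - T1)
Volume increment = 331.7 - 192.5 = 139.2 m^3/ha
PAI = 139.2 / 14 = 9.94 m^3/ha/year

9.94


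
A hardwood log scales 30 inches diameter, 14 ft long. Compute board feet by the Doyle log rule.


Doyle: BF = (D - 4)^2 * L / 16
Adjusted diameter = 30 - 4 = 26 in
(D-4)^2 = 26^2 = 676
BF = 676 * 14 / 16 = 592 BF

592


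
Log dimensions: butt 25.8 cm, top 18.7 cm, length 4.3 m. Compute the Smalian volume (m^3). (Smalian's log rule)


Smalian: V = (A1 + A2)/2 * L,  A = pi*(D/200)^2
A1 = pi*(25.8/200)^2 = 0.052279 m^2
A2 = pi*(18.7/200)^2 = 0.027465 m^2
V = (0.052279+0.027465)/2*4.3 = 0.1714 m^3

0.1714


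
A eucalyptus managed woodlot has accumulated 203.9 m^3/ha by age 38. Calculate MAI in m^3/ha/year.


Formula: MAI = Total Volume / Stand Age
MAI = 203.9 m^3/ha / 38 years
MAI = 5.37 m^3/ha/year

5.37


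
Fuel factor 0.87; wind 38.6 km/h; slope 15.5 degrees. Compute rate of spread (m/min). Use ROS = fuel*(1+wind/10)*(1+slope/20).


Formula: ROS = fuel * (1 + wind/10) * (1 + slope/20)
Wind factor = 1 + 38.6/10 = 4.86
Slope factor = 1 + 15.5/20 = 1.775
ROS = 0.87 * 4.86 * 1.775 = 7.51 m/min

7.51


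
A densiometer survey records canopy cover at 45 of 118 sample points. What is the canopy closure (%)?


Formula: Canopy closure = covered points / total points * 100
Closure = 45 / 118 * 100
Closure = 0.3814 * 100 = 38.1%

38.1


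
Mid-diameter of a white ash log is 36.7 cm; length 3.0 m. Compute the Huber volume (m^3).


Huber: V = Am * L,  Am = pi*(Dm/200)^2
Am = pi*(36.7/200)^2 = 0.105784 m^2
V = 0.105784*3.0 = 0.3174 m^3

0.3174


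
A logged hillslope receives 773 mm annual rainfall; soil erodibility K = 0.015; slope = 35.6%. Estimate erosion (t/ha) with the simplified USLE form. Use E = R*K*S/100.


Formula: E = R * K * S / 100  (simplified USLE)
R * K = 773 * 0.015 = 11.595
E = 11.595 * 35.6 / 100 = 4.13 t/ha

4.13


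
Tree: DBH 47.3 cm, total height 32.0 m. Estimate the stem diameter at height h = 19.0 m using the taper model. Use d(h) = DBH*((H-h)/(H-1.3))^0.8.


Taper: d(h) = DBH * ((H - h) / (H - 1.3))^0.8
Numerator = H - h = 32.0 - 19.0 = 13.0 m
Denominator = H - 1.3 = 32.0 - 1.3 = 30.7 m
Ratio = 13.0 / 30.7 = 0.42345
d = 47.3 * 0.42345^0.8 = 23.8 cm

23.8


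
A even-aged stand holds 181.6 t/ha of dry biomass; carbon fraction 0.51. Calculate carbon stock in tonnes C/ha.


Formula: Carbon Stock = Biomass * Carbon Fraction
C = 181.6 t/ha * 0.51
C = 92.6 t C/ha

92.6


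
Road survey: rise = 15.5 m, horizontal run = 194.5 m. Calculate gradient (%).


Formula: Gradient = rise / run * 100
Gradient = 15.5 / 194.5 * 100 = 8.0%

8.0


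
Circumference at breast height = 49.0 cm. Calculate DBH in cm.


Formula: DBH = C / pi
DBH = 49.0 / pi
pi = 3.14159...
DBH = 15.6 cm

15.6


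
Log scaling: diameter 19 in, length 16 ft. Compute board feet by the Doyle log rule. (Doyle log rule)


Doyle: BF = (D - 4)^2 * L / 16
Adjusted diameter = 19 - 4 = 15 in
(D-4)^2 = 15^2 = 225
BF = 225 * 16 / 16 = 225 BF

225


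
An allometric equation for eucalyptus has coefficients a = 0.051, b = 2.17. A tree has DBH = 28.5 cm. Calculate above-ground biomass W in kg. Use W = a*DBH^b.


Formula: W = a * DBH^b  (allometric power law)
DBH^b = 28.5^2.17 = 1435.5335
W = 0.051 * 1435.5335 = 73.2 kg

73.2


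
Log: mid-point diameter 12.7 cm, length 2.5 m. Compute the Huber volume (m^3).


Huber: V = Am * L,  Am = pi*(Dm/200)^2
Am = pi*(12.7/200)^2 = 0.012668 m^2
V = 0.012668*2.5 = 0.0317 m^3

0.0317


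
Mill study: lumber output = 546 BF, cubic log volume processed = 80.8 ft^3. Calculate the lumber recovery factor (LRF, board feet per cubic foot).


Formula: LRF = Lumber Output (BF) / Log Input (ft^3)
LRF = 546 BF / 80.8 ft^3
LRF = 6.76 BF/ft^3

6.76


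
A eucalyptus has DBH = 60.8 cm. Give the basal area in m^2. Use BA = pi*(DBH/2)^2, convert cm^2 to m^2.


Formula: BA = pi * (DBH/2)^2 / 10000  (cm^2 to m^2)
Radius = DBH/2 = 60.8/2 = 30.4 cm
BA = pi * 30.4^2 / 10000
   = 2903.3343 cm^2 / 10000
   = 0.2903 m^2

0.2903


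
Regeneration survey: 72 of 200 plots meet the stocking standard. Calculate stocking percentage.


Formula: Stocking % = stocked plots / total plots * 100
Stocking = 72 / 200 * 100
Stocking = 0.36 * 100 = 36.0%

36.0


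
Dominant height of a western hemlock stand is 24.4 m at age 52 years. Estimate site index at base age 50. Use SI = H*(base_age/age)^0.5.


Formula: SI = H_dom * (base_age / age)^0.5
Age ratio = 50 / 52 = 0.96154
sqrt(age_ratio) = 0.98058
SI = 24.4 * 0.98058 = 23.9 m

23.9


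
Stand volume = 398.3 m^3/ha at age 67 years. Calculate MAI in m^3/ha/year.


Formula: MAI = Total Volume / Stand Age
MAI = 398.3 m^3/ha / 67 years
MAI = 5.94 m^3/ha/year

5.94


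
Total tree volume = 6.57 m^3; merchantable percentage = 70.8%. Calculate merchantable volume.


Formula: MV = V_total * (merchantable_pct / 100)
Merchantable fraction = 70.8% / 100 = 0.708
MV = 6.57 m^3 * 0.708 = 4.652 m^3

4.652


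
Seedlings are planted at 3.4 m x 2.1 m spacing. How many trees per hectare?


Formula: TPH = 10000 m^2/ha / (spacing_x * spacing_y)
Area per tree = 3.4 m * 2.1 m = 7.14 m^2
TPH = 10000 / 7.14 = 1401 trees/ha

1401


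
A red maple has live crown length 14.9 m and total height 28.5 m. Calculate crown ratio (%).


Formula: Crown Ratio = (Crown Length / Total Height) * 100
CR = (14.9 m / 28.5 m) * 100
CR = 0.5228 * 100 = 52.3%

52.3


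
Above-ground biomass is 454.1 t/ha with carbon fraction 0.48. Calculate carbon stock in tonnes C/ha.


Formula: Carbon Stock = Biomass * Carbon Fraction
C = 454.1 t/ha * 0.48
C = 218.0 t C/ha

218.0


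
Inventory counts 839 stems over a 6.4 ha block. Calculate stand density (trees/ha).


Formula: Stand Density = N_trees / Area_ha
Density = 839 trees / 6.4 ha
Density = 131 trees/ha

131


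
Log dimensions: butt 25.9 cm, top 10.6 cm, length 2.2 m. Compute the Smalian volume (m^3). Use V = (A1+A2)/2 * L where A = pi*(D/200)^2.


Smalian: V = (A1 + A2)/2 * L,  A = pi*(D/200)^2
A1 = pi*(25.9/200)^2 = 0.052685 m^2
A2 = pi*(10.6/200)^2 = 0.008825 m^2
V = (0.052685+0.008825)/2*2.2 = 0.0677 m^3

0.0677


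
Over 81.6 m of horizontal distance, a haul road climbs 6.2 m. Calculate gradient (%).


Formula: Gradient = rise / run * 100
Gradient = 6.2 / 81.6 * 100 = 7.6%

7.6


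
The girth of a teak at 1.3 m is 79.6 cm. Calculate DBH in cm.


Formula: DBH = C / pi
DBH = 79.6 / pi
pi = 3.14159...
DBH = 25.3 cm

25.3


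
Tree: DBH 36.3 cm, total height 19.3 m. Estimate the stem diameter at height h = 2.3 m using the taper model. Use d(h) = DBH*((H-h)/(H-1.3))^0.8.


Taper: d(h) = DBH * ((H - h) / (H - 1.3))^0.8
Numerator = H - h = 19.3 - 2.3 = 17.0 m
Denominator = H - 1.3 = 19.3 - 1.3 = 18.0 m
Ratio = 17.0 / 18.0 = 0.94444
d = 36.3 * 0.94444^0.8 = 34.7 cm

34.7


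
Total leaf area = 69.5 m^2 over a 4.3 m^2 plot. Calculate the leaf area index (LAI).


Formula: LAI = total leaf area / ground area  (dimensionless)
LAI = 69.5 m^2 / 4.3 m^2
LAI = 16.16

16.16


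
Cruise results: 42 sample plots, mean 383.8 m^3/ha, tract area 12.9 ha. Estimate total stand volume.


Formula: Total Volume = Mean Volume per ha * Total Area
Total Volume = 383.8 m^3/ha * 12.9 ha
Total Volume = 4951 m^3

4951


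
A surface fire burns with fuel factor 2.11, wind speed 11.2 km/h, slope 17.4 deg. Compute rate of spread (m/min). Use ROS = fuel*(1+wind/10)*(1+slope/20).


Formula: ROS = fuel * (1 + wind/10) * (1 + slope/20)
Wind factor = 1 + 11.2/10 = 2.12
Slope factor = 1 + 17.4/20 = 1.87
ROS = 2.11 * 2.12 * 1.87 = 8.36 m/min

8.36


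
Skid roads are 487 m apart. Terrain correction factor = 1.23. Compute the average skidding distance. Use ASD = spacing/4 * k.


Formula: ASD = (spacing / 4) * correction
Uncorrected distance = spacing / 4 = 487 / 4 = 121.75 m
ASD = 121.75 * 1.23 = 150 m

150


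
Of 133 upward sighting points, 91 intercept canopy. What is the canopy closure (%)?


Formula: Canopy closure = covered points / total points * 100
Closure = 91 / 133 * 100
Closure = 0.6842 * 100 = 68.4%

68.4


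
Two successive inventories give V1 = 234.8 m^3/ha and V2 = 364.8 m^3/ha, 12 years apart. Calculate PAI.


Formula: PAI = (V_T2 - V_T1) / (T2 - T1)
Volume increment = 364.8 - 234.8 = 130.0 m^3/ha
PAI = 130.0 / 12 = 10.83 m^3/ha/year

10.83


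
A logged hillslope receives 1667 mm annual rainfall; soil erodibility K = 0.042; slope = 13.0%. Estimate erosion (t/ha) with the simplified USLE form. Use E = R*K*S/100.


Formula: E = R * K * S / 100  (simplified USLE)
R * K = 1667 * 0.042 = 70.014
E = 70.014 * 13.0 / 100 = 9.1 t/ha

9.1


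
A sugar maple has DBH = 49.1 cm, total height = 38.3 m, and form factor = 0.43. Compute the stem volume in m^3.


Formula: V = pi * (DBH/200)^2 * H * ff
Radius = DBH/200 = 49.1/200 = 0.2455 m
Radius^2 = 0.2455^2 = 0.06027025 m^2
V = pi * 0.06027025 * 38.3 * 0.43
V = 3.118 m^3

3.118


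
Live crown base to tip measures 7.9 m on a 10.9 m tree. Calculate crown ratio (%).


Formula: Crown Ratio = (Crown Length / Total Height) * 100
CR = (7.9 m / 10.9 m) * 100
CR = 0.7248 * 100 = 72.5%

72.5


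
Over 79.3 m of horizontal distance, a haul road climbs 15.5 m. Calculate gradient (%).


Formula: Gradient = rise / run * 100
Gradient = 15.5 / 79.3 * 100 = 19.5%

19.5


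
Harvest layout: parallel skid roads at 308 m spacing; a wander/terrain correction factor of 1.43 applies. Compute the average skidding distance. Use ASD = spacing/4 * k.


Formula: ASD = (spacing / 4) * correction
Uncorrected distance = spacing / 4 = 308 / 4 = 77 m
ASD = 77 * 1.43 = 110 m

110


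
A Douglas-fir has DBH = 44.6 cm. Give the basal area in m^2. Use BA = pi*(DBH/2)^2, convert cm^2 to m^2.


Formula: BA = pi * (DBH/2)^2 / 10000  (cm^2 to m^2)
Radius = DBH/2 = 44.6/2 = 22.3 cm
BA = pi * 22.3^2 / 10000
   = 1562.2826 cm^2 / 10000
   = 0.1562 m^2

0.1562


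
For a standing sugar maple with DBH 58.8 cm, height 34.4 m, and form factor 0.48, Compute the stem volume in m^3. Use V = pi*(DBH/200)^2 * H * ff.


Formula: V = pi * (DBH/200)^2 * H * ff
Radius = DBH/200 = 58.8/200 = 0.294 m
Radius^2 = 0.294^2 = 0.086436 m^2
V = pi * 0.086436 * 34.4 * 0.48
V = 4.484 m^3

4.484


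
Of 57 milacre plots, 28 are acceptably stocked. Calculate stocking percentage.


Formula: Stocking % = stocked plots / total plots * 100
Stocking = 28 / 57 * 100
Stocking = 0.4912 * 100 = 49.1%

49.1


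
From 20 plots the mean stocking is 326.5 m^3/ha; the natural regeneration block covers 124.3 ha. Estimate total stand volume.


Formula: Total Volume = Mean Volume per ha * Total Area
Total Volume = 326.5 m^3/ha * 124.3 ha
Total Volume = 40584 m^3

40584


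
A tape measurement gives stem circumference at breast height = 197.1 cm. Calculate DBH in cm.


Formula: DBH = C / pi
DBH = 197.1 / pi
pi = 3.14159...
DBH = 62.7 cm

62.7


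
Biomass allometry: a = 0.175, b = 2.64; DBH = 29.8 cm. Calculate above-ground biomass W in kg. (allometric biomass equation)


Formula: W = a * DBH^b  (allometric power law)
DBH^b = 29.8^2.64 = 7797.0611
W = 0.175 * 7797.0611 = 1364.5 kg

1364.5


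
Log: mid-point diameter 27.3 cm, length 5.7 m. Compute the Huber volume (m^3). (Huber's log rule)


Huber: V = Am * L,  Am = pi*(Dm/200)^2
Am = pi*(27.3/200)^2 = 0.058535 m^2
V = 0.058535*5.7 = 0.3336 m^3

0.3336


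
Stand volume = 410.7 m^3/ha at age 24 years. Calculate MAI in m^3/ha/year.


Formula: MAI = Total Volume / Stand Age
MAI = 410.7 m^3/ha / 24 years
MAI = 17.11 m^3/ha/year

17.11


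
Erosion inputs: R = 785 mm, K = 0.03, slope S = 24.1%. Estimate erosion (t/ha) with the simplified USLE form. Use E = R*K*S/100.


Formula: E = R * K * S / 100  (simplified USLE)
R * K = 785 * 0.03 = 23.55
E = 23.55 * 24.1 / 100 = 5.68 t/ha

5.68


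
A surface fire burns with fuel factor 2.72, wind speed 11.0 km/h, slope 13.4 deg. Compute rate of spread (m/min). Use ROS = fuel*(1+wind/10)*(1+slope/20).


Formula: ROS = fuel * (1 + wind/10) * (1 + slope/20)
Wind factor = 1 + 11.0/10 = 2.1
Slope factor = 1 + 13.4/20 = 1.67
ROS = 2.72 * 2.1 * 1.67 = 9.54 m/min

9.54


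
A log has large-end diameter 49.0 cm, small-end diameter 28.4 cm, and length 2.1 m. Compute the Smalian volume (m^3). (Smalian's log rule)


Smalian: V = (A1 + A2)/2 * L,  A = pi*(D/200)^2
A1 = pi*(49.0/200)^2 = 0.188574 m^2
A2 = pi*(28.4/200)^2 = 0.063347 m^2
V = (0.188574+0.063347)/2*2.1 = 0.2645 m^3

0.2645


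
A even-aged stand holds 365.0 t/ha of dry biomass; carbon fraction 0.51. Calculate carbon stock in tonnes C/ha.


Formula: Carbon Stock = Biomass * Carbon Fraction
C = 365.0 t/ha * 0.51
C = 186.2 t C/ha

186.2


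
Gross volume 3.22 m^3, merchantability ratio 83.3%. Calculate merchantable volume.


Formula: MV = V_total * (merchantable_pct / 100)
Merchantable fraction = 83.3% / 100 = 0.833
MV = 3.22 m^3 * 0.833 = 2.682 m^3

2.682


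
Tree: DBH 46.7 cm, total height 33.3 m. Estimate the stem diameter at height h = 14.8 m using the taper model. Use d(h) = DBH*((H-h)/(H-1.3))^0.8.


Taper: d(h) = DBH * ((H - h) / (H - 1.3))^0.8
Numerator = H - h = 33.3 - 14.8 = 18.5 m
Denominator = H - 1.3 = 33.3 - 1.3 = 32.0 m
Ratio = 18.5 / 32.0 = 0.57812
d = 46.7 * 0.57812^0.8 = 30.1 cm

30.1


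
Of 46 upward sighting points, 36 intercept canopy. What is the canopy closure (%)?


Formula: Canopy closure = covered points / total points * 100
Closure = 36 / 46 * 100
Closure = 0.7826 * 100 = 78.3%

78.3


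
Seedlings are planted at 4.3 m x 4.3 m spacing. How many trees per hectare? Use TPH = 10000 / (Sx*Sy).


Formula: TPH = 10000 m^2/ha / (spacing_x * spacing_y)
Area per tree = 4.3 m * 4.3 m = 18.49 m^2
TPH = 10000 / 18.49 = 541 trees/ha

541


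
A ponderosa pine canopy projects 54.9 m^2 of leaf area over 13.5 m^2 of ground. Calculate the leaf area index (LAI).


Formula: LAI = total leaf area / ground area  (dimensionless)
LAI = 54.9 m^2 / 13.5 m^2
LAI = 4.07

4.07


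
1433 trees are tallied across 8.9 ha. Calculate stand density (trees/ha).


Formula: Stand Density = N_trees / Area_ha
Density = 1433 trees / 8.9 ha
Density = 161 trees/ha

161


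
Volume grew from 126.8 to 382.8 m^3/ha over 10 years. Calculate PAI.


Formula: PAI = (V_T2 - V_T1) / (T2 - T1)
Volume increment = 382.8 - 126.8 = 256.0 m^3/ha
PAI = 256.0 / 10 = 25.6 m^3/ha/year

25.6


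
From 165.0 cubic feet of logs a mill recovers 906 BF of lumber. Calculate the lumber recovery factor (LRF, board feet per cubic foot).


Formula: LRF = Lumber Output (BF) / Log Input (ft^3)
LRF = 906 BF / 165.0 ft^3
LRF = 5.49 BF/ft^3

5.49


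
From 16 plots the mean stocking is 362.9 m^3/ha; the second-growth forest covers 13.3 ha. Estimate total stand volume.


Formula: Total Volume = Mean Volume per ha * Total Area
Total Volume = 362.9 m^3/ha * 13.3 ha
Total Volume = 4827 m^3

4827


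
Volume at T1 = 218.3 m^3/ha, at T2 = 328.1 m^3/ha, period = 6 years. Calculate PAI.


Formula: PAI = (V_T2 - V_T1) / (T2 - T1)
Volume increment = 328.1 - 218.3 = 109.8 m^3/ha
PAI = 109.8 / 6 = 18.3 m^3/ha/year

18.3


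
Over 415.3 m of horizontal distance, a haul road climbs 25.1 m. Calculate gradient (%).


Formula: Gradient = rise / run * 100
Gradient = 25.1 / 415.3 * 100 = 6.0%

6.0


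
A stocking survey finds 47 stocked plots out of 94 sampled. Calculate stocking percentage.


Formula: Stocking % = stocked plots / total plots * 100
Stocking = 47 / 94 * 100
Stocking = 0.5 * 100 = 50.0%

50.0


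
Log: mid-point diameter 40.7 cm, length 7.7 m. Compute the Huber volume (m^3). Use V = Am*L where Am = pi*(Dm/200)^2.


Huber: V = Am * L,  Am = pi*(Dm/200)^2
Am = pi*(40.7/200)^2 = 0.1301 m^2
V = 0.1301*7.7 = 1.0018 m^3

1.0018


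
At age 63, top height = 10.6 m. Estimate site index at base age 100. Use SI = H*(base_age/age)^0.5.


Formula: SI = H_dom * (base_age / age)^0.5
Age ratio = 100 / 63 = 1.5873
sqrt(age_ratio) = 1.25988
SI = 10.6 * 1.25988 = 13.4 m

13.4


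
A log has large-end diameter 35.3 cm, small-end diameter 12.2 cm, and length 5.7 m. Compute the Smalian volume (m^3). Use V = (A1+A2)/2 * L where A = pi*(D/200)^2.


Smalian: V = (A1 + A2)/2 * L,  A = pi*(D/200)^2
A1 = pi*(35.3/200)^2 = 0.097868 m^2
A2 = pi*(12.2/200)^2 = 0.01169 m^2
V = (0.097868+0.01169)/2*5.7 = 0.3122 m^3

0.3122


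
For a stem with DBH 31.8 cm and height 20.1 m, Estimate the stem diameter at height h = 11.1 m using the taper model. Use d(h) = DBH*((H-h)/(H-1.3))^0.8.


Taper: d(h) = DBH * ((H - h) / (H - 1.3))^0.8
Numerator = H - h = 20.1 - 11.1 = 9.0 m
Denominator = H - 1.3 = 20.1 - 1.3 = 18.8 m
Ratio = 9.0 / 18.8 = 0.47872
d = 31.8 * 0.47872^0.8 = 17.6 cm

17.6


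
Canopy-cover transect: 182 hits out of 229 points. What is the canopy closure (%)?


Formula: Canopy closure = covered points / total points * 100
Closure = 182 / 229 * 100
Closure = 0.7948 * 100 = 79.5%

79.5


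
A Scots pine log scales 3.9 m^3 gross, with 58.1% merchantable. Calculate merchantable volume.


Formula: MV = V_total * (merchantable_pct / 100)
Merchantable fraction = 58.1% / 100 = 0.581
MV = 3.9 m^3 * 0.581 = 2.266 m^3

2.266


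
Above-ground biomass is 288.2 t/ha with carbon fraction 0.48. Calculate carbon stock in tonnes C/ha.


Formula: Carbon Stock = Biomass * Carbon Fraction
C = 288.2 t/ha * 0.48
C = 138.3 t C/ha

138.3


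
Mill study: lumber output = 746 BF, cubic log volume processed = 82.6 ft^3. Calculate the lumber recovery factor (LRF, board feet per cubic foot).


Formula: LRF = Lumber Output (BF) / Log Input (ft^3)
LRF = 746 BF / 82.6 ft^3
LRF = 9.03 BF/ft^3

9.03


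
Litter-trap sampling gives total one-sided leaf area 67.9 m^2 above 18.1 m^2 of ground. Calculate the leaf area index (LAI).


Formula: LAI = total leaf area / ground area  (dimensionless)
LAI = 67.9 m^2 / 18.1 m^2
LAI = 3.75

3.75


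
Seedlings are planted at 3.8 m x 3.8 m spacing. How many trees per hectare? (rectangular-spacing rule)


Formula: TPH = 10000 m^2/ha / (spacing_x * spacing_y)
Area per tree = 3.8 m * 3.8 m = 14.44 m^2
TPH = 10000 / 14.44 = 693 trees/ha

693


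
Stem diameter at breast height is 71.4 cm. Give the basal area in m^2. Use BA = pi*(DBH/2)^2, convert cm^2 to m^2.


Formula: BA = pi * (DBH/2)^2 / 10000  (cm^2 to m^2)
Radius = DBH/2 = 71.4/2 = 35.7 cm
BA = pi * 35.7^2 / 10000
   = 4003.9284 cm^2 / 10000
   = 0.4004 m^2

0.4004


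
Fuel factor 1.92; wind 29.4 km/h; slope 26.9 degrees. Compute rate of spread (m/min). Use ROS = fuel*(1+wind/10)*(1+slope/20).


Formula: ROS = fuel * (1 + wind/10) * (1 + slope/20)
Wind factor = 1 + 29.4/10 = 3.94
Slope factor = 1 + 26.9/20 = 2.345
ROS = 1.92 * 3.94 * 2.345 = 17.74 m/min

17.74


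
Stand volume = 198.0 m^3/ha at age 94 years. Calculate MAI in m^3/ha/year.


Formula: MAI = Total Volume / Stand Age
MAI = 198.0 m^3/ha / 94 years
MAI = 2.11 m^3/ha/year

2.11


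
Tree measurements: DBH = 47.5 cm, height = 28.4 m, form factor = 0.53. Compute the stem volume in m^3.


Formula: V = pi * (DBH/200)^2 * H * ff
Radius = DBH/200 = 47.5/200 = 0.2375 m
Radius^2 = 0.2375^2 = 0.05640625 m^2
V = pi * 0.05640625 * 28.4 * 0.53
V = 2.667 m^3

2.667


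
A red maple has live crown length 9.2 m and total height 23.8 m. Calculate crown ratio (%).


Formula: Crown Ratio = (Crown Length / Total Height) * 100
CR = (9.2 m / 23.8 m) * 100
CR = 0.3866 * 100 = 38.7%

38.7


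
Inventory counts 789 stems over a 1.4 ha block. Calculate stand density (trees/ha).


Formula: Stand Density = N_trees / Area_ha
Density = 789 trees / 1.4 ha
Density = 564 trees/ha

564


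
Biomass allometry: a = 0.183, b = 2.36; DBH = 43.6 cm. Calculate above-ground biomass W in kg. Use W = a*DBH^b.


Formula: W = a * DBH^b  (allometric power law)
DBH^b = 43.6^2.36 = 7399.257
W = 0.183 * 7399.257 = 1354.1 kg

1354.1


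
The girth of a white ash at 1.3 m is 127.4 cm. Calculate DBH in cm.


Formula: DBH = C / pi
DBH = 127.4 / pi
pi = 3.14159...
DBH = 40.6 cm

40.6


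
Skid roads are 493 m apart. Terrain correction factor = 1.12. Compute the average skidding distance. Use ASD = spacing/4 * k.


Formula: ASD = (spacing / 4) * correction
Uncorrected distance = spacing / 4 = 493 / 4 = 123.25 m
ASD = 123.25 * 1.12 = 138 m

138


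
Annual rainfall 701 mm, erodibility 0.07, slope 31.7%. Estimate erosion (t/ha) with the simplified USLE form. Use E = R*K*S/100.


Formula: E = R * K * S / 100  (simplified USLE)
R * K = 701 * 0.07 = 49.07
E = 49.07 * 31.7 / 100 = 15.56 t/ha

15.56


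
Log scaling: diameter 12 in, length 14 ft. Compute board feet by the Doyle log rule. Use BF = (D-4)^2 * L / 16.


Doyle: BF = (D - 4)^2 * L / 16
Adjusted diameter = 12 - 4 = 8 in
(D-4)^2 = 8^2 = 64
BF = 64 * 14 / 16 = 56 BF

56
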